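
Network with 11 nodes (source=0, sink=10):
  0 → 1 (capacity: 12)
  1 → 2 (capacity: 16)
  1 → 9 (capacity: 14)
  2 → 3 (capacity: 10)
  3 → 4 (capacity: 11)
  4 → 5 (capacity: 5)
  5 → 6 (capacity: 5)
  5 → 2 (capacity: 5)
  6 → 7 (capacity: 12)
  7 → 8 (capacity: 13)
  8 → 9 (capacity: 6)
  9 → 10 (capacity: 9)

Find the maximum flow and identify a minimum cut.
Max flow = 9, Min cut edges: (9,10)

Maximum flow: 9
Minimum cut: (9,10)
Partition: S = [0, 1, 2, 3, 4, 5, 6, 7, 8, 9], T = [10]

Max-flow min-cut theorem verified: both equal 9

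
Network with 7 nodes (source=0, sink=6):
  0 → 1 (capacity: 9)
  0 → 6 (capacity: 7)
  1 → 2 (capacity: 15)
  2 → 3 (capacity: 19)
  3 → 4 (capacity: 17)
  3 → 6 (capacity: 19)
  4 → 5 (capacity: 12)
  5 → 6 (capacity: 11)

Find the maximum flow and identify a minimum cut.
Max flow = 16, Min cut edges: (0,1), (0,6)

Maximum flow: 16
Minimum cut: (0,1), (0,6)
Partition: S = [0], T = [1, 2, 3, 4, 5, 6]

Max-flow min-cut theorem verified: both equal 16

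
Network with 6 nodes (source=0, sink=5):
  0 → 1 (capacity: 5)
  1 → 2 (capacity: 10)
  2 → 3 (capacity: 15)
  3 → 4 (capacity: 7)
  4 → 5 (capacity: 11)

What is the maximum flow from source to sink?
Maximum flow = 5

Max flow: 5

Flow assignment:
  0 → 1: 5/5
  1 → 2: 5/10
  2 → 3: 5/15
  3 → 4: 5/7
  4 → 5: 5/11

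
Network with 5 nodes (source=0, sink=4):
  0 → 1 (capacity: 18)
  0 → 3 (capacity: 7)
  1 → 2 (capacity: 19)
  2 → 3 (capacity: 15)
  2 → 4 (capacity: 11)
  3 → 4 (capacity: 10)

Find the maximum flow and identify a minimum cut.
Max flow = 21, Min cut edges: (2,4), (3,4)

Maximum flow: 21
Minimum cut: (2,4), (3,4)
Partition: S = [0, 1, 2, 3], T = [4]

Max-flow min-cut theorem verified: both equal 21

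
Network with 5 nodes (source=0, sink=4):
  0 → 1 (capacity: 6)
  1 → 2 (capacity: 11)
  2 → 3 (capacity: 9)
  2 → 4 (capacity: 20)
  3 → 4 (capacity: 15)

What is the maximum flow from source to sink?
Maximum flow = 6

Max flow: 6

Flow assignment:
  0 → 1: 6/6
  1 → 2: 6/11
  2 → 4: 6/20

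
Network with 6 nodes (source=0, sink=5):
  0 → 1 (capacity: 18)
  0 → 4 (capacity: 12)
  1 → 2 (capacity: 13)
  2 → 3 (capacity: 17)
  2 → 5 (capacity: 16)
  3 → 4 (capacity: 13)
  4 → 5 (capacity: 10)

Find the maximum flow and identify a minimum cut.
Max flow = 23, Min cut edges: (1,2), (4,5)

Maximum flow: 23
Minimum cut: (1,2), (4,5)
Partition: S = [0, 1, 3, 4], T = [2, 5]

Max-flow min-cut theorem verified: both equal 23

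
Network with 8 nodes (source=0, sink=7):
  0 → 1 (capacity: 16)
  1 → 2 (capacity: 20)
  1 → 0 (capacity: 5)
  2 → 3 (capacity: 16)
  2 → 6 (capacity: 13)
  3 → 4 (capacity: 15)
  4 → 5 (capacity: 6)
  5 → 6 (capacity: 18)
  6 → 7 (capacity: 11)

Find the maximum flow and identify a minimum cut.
Max flow = 11, Min cut edges: (6,7)

Maximum flow: 11
Minimum cut: (6,7)
Partition: S = [0, 1, 2, 3, 4, 5, 6], T = [7]

Max-flow min-cut theorem verified: both equal 11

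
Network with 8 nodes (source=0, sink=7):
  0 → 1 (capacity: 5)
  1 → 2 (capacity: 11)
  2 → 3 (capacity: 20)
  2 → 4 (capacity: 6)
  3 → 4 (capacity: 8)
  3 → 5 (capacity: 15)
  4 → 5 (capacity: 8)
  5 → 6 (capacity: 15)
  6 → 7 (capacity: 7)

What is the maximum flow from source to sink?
Maximum flow = 5

Max flow: 5

Flow assignment:
  0 → 1: 5/5
  1 → 2: 5/11
  2 → 3: 5/20
  3 → 5: 5/15
  5 → 6: 5/15
  6 → 7: 5/7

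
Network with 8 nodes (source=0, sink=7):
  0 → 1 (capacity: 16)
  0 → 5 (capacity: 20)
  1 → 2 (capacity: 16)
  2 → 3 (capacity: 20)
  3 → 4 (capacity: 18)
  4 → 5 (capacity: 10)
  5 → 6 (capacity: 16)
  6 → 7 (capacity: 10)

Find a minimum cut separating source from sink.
Min cut value = 10, edges: (6,7)

Min cut value: 10
Partition: S = [0, 1, 2, 3, 4, 5, 6], T = [7]
Cut edges: (6,7)

By max-flow min-cut theorem, max flow = min cut = 10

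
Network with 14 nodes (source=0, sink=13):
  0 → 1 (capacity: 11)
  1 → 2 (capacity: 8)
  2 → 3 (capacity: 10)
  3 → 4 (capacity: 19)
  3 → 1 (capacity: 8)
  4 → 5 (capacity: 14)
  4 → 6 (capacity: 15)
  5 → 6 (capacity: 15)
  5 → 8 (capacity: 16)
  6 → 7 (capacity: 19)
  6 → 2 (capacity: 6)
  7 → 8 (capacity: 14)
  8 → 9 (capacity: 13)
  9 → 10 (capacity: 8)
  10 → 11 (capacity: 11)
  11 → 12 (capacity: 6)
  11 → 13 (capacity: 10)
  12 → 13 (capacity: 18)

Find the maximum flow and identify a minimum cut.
Max flow = 8, Min cut edges: (9,10)

Maximum flow: 8
Minimum cut: (9,10)
Partition: S = [0, 1, 2, 3, 4, 5, 6, 7, 8, 9], T = [10, 11, 12, 13]

Max-flow min-cut theorem verified: both equal 8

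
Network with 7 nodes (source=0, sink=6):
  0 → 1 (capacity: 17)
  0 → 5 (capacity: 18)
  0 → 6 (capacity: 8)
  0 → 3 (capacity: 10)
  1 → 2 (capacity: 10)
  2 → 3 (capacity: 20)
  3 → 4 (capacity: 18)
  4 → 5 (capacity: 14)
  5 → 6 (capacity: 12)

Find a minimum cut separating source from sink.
Min cut value = 20, edges: (0,6), (5,6)

Min cut value: 20
Partition: S = [0, 1, 2, 3, 4, 5], T = [6]
Cut edges: (0,6), (5,6)

By max-flow min-cut theorem, max flow = min cut = 20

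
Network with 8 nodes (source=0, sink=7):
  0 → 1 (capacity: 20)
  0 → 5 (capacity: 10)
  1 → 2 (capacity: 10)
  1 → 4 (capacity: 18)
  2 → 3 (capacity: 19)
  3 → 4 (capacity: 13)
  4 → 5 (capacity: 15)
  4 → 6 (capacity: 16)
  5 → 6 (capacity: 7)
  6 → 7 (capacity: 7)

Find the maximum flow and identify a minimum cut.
Max flow = 7, Min cut edges: (6,7)

Maximum flow: 7
Minimum cut: (6,7)
Partition: S = [0, 1, 2, 3, 4, 5, 6], T = [7]

Max-flow min-cut theorem verified: both equal 7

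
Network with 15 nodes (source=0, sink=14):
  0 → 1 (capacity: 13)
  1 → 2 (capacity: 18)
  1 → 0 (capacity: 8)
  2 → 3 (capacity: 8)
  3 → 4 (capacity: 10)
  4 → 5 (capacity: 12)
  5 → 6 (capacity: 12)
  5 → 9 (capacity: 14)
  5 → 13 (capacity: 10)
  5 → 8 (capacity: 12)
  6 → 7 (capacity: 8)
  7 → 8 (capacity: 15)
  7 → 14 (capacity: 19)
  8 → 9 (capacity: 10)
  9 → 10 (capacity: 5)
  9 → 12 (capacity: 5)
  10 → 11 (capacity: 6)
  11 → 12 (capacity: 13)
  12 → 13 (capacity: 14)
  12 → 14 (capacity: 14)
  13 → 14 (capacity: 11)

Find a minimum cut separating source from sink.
Min cut value = 8, edges: (2,3)

Min cut value: 8
Partition: S = [0, 1, 2], T = [3, 4, 5, 6, 7, 8, 9, 10, 11, 12, 13, 14]
Cut edges: (2,3)

By max-flow min-cut theorem, max flow = min cut = 8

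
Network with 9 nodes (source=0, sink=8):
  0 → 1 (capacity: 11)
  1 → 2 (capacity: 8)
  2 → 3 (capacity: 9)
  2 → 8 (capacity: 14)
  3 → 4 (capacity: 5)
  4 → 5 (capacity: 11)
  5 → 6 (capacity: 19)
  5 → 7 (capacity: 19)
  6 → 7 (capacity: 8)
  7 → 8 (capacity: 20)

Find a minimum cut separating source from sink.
Min cut value = 8, edges: (1,2)

Min cut value: 8
Partition: S = [0, 1], T = [2, 3, 4, 5, 6, 7, 8]
Cut edges: (1,2)

By max-flow min-cut theorem, max flow = min cut = 8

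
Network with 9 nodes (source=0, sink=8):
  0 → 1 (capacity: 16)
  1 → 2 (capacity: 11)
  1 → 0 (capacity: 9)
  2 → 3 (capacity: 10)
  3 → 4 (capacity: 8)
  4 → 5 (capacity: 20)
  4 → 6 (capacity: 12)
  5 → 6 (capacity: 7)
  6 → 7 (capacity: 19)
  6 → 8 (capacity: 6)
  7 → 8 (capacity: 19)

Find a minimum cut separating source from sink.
Min cut value = 8, edges: (3,4)

Min cut value: 8
Partition: S = [0, 1, 2, 3], T = [4, 5, 6, 7, 8]
Cut edges: (3,4)

By max-flow min-cut theorem, max flow = min cut = 8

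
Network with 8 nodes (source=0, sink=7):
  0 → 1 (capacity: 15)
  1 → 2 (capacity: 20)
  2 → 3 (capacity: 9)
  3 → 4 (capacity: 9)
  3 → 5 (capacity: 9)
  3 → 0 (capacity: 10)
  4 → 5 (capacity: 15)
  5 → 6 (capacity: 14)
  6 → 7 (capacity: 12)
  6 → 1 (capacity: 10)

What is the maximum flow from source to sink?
Maximum flow = 9

Max flow: 9

Flow assignment:
  0 → 1: 9/15
  1 → 2: 9/20
  2 → 3: 9/9
  3 → 5: 9/9
  5 → 6: 9/14
  6 → 7: 9/12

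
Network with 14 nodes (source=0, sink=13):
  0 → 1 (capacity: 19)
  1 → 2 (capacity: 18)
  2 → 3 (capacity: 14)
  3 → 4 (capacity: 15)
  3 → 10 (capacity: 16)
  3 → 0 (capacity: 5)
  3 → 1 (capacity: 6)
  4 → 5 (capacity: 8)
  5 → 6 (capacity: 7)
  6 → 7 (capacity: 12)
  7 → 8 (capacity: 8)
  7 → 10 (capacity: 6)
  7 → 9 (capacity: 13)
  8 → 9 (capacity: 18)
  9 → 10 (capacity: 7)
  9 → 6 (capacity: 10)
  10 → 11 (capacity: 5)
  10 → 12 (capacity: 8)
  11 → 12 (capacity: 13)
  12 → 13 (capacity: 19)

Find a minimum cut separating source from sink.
Min cut value = 13, edges: (10,11), (10,12)

Min cut value: 13
Partition: S = [0, 1, 2, 3, 4, 5, 6, 7, 8, 9, 10], T = [11, 12, 13]
Cut edges: (10,11), (10,12)

By max-flow min-cut theorem, max flow = min cut = 13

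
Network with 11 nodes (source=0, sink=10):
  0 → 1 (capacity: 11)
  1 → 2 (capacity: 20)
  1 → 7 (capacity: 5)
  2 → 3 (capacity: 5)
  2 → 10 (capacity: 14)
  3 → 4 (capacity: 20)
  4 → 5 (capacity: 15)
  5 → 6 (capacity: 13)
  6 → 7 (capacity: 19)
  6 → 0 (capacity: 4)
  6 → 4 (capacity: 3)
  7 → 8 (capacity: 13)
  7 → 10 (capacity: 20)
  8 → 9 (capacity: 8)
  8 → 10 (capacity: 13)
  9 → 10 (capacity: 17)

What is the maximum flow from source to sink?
Maximum flow = 11

Max flow: 11

Flow assignment:
  0 → 1: 11/11
  1 → 2: 11/20
  2 → 10: 11/14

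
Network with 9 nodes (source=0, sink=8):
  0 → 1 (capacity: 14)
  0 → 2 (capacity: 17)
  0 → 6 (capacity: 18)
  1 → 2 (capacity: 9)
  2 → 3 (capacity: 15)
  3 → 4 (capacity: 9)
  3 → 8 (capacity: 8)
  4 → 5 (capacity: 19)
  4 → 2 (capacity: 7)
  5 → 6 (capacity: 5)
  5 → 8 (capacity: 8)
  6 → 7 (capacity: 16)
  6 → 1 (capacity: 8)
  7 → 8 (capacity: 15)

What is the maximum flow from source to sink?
Maximum flow = 30

Max flow: 30

Flow assignment:
  0 → 1: 9/14
  0 → 2: 6/17
  0 → 6: 15/18
  1 → 2: 9/9
  2 → 3: 15/15
  3 → 4: 7/9
  3 → 8: 8/8
  4 → 5: 7/19
  5 → 8: 7/8
  6 → 7: 15/16
  7 → 8: 15/15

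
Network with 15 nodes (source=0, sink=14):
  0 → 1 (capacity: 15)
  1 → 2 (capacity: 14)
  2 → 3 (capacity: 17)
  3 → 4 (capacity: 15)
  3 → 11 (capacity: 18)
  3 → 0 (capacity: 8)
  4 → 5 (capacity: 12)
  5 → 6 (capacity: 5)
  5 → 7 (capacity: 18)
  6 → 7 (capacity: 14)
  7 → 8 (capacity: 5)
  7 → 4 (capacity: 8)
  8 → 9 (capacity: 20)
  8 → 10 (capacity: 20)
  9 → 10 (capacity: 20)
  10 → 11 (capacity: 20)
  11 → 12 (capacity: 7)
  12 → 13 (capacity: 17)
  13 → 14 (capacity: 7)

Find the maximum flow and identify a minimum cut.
Max flow = 7, Min cut edges: (13,14)

Maximum flow: 7
Minimum cut: (13,14)
Partition: S = [0, 1, 2, 3, 4, 5, 6, 7, 8, 9, 10, 11, 12, 13], T = [14]

Max-flow min-cut theorem verified: both equal 7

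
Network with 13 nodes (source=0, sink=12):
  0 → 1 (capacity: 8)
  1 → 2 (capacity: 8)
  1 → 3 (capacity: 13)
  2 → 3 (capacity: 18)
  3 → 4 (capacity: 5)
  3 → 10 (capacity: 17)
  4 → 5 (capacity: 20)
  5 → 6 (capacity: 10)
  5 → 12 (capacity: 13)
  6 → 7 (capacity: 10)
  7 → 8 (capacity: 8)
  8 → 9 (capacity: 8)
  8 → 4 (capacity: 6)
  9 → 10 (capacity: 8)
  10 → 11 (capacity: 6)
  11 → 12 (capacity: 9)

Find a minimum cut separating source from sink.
Min cut value = 8, edges: (0,1)

Min cut value: 8
Partition: S = [0], T = [1, 2, 3, 4, 5, 6, 7, 8, 9, 10, 11, 12]
Cut edges: (0,1)

By max-flow min-cut theorem, max flow = min cut = 8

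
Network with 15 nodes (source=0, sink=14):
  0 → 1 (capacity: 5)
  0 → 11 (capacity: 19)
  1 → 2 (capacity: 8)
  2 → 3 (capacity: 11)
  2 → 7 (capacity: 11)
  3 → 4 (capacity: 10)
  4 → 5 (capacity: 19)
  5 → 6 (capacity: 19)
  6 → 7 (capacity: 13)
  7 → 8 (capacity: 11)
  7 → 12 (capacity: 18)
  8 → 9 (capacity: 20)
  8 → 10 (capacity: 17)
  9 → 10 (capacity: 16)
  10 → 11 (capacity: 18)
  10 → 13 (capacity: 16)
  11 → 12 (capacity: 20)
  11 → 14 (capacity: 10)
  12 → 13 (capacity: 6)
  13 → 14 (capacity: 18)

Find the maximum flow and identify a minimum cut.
Max flow = 21, Min cut edges: (0,1), (11,14), (12,13)

Maximum flow: 21
Minimum cut: (0,1), (11,14), (12,13)
Partition: S = [0, 11, 12], T = [1, 2, 3, 4, 5, 6, 7, 8, 9, 10, 13, 14]

Max-flow min-cut theorem verified: both equal 21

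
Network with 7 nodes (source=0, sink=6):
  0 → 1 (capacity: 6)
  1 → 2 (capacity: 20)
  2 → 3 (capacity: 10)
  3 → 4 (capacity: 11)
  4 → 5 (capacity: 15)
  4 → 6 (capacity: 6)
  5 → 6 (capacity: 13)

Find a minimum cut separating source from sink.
Min cut value = 6, edges: (0,1)

Min cut value: 6
Partition: S = [0], T = [1, 2, 3, 4, 5, 6]
Cut edges: (0,1)

By max-flow min-cut theorem, max flow = min cut = 6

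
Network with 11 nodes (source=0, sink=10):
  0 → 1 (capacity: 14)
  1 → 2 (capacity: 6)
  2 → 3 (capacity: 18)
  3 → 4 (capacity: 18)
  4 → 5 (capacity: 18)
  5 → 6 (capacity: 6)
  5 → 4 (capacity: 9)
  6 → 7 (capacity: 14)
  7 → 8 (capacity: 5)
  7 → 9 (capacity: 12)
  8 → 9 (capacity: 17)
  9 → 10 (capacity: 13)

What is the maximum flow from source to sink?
Maximum flow = 6

Max flow: 6

Flow assignment:
  0 → 1: 6/14
  1 → 2: 6/6
  2 → 3: 6/18
  3 → 4: 6/18
  4 → 5: 6/18
  5 → 6: 6/6
  6 → 7: 6/14
  7 → 9: 6/12
  9 → 10: 6/13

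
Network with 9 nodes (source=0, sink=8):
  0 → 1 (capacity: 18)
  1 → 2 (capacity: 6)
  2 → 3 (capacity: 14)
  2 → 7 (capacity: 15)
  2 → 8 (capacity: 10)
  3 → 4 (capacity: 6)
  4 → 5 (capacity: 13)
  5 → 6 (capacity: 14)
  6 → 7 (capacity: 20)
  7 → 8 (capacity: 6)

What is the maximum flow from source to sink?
Maximum flow = 6

Max flow: 6

Flow assignment:
  0 → 1: 6/18
  1 → 2: 6/6
  2 → 8: 6/10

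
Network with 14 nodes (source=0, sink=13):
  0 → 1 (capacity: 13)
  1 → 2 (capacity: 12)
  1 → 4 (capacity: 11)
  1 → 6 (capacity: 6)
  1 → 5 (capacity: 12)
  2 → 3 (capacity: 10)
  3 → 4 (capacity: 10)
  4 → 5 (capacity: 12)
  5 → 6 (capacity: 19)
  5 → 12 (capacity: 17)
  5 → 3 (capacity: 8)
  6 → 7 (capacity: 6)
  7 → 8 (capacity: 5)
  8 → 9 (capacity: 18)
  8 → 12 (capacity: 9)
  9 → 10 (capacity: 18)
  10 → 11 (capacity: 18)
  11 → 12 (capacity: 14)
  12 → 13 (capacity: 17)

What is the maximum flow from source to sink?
Maximum flow = 13

Max flow: 13

Flow assignment:
  0 → 1: 13/13
  1 → 4: 1/11
  1 → 5: 12/12
  4 → 5: 1/12
  5 → 12: 13/17
  12 → 13: 13/17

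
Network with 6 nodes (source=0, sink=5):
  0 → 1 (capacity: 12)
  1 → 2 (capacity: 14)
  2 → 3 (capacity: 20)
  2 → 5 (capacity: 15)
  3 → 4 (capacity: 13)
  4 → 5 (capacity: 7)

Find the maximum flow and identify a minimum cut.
Max flow = 12, Min cut edges: (0,1)

Maximum flow: 12
Minimum cut: (0,1)
Partition: S = [0], T = [1, 2, 3, 4, 5]

Max-flow min-cut theorem verified: both equal 12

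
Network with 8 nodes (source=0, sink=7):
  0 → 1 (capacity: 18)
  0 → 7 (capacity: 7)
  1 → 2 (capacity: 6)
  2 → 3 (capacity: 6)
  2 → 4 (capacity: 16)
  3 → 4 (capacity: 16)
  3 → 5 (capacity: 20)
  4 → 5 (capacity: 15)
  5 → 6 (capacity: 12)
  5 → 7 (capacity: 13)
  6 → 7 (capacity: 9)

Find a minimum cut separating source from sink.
Min cut value = 13, edges: (0,7), (1,2)

Min cut value: 13
Partition: S = [0, 1], T = [2, 3, 4, 5, 6, 7]
Cut edges: (0,7), (1,2)

By max-flow min-cut theorem, max flow = min cut = 13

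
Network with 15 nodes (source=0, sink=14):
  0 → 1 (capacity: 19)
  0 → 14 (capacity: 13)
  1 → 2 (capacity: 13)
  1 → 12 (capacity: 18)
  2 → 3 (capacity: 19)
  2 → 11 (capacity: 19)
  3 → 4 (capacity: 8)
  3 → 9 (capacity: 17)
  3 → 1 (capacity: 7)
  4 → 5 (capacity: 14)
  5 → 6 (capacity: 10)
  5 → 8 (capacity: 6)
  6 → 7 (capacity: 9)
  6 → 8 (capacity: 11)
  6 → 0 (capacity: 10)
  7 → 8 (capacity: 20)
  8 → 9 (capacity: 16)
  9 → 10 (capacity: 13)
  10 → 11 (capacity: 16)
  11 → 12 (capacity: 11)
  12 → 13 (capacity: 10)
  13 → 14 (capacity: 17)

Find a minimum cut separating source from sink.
Min cut value = 23, edges: (0,14), (12,13)

Min cut value: 23
Partition: S = [0, 1, 2, 3, 4, 5, 6, 7, 8, 9, 10, 11, 12], T = [13, 14]
Cut edges: (0,14), (12,13)

By max-flow min-cut theorem, max flow = min cut = 23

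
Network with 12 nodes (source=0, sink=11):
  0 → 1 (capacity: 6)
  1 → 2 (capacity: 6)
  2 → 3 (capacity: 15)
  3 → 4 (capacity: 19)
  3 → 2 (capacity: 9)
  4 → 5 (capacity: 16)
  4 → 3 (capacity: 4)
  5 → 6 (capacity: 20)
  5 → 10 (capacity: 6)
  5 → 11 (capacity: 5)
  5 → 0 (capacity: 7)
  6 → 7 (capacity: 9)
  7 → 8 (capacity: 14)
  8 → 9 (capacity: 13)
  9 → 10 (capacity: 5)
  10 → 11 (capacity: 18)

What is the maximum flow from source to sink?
Maximum flow = 6

Max flow: 6

Flow assignment:
  0 → 1: 6/6
  1 → 2: 6/6
  2 → 3: 6/15
  3 → 4: 6/19
  4 → 5: 6/16
  5 → 10: 1/6
  5 → 11: 5/5
  10 → 11: 1/18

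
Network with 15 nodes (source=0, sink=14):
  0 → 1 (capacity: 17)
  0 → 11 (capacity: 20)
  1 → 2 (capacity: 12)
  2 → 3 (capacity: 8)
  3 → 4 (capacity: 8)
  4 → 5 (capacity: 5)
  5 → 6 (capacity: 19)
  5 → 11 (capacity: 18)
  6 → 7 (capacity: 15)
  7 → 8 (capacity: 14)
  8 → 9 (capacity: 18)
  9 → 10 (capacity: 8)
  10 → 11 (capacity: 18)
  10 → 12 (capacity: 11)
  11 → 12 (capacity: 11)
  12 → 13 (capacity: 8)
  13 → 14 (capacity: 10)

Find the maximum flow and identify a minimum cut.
Max flow = 8, Min cut edges: (12,13)

Maximum flow: 8
Minimum cut: (12,13)
Partition: S = [0, 1, 2, 3, 4, 5, 6, 7, 8, 9, 10, 11, 12], T = [13, 14]

Max-flow min-cut theorem verified: both equal 8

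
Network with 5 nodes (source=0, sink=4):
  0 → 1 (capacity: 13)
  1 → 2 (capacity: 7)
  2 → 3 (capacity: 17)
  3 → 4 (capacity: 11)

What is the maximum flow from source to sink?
Maximum flow = 7

Max flow: 7

Flow assignment:
  0 → 1: 7/13
  1 → 2: 7/7
  2 → 3: 7/17
  3 → 4: 7/11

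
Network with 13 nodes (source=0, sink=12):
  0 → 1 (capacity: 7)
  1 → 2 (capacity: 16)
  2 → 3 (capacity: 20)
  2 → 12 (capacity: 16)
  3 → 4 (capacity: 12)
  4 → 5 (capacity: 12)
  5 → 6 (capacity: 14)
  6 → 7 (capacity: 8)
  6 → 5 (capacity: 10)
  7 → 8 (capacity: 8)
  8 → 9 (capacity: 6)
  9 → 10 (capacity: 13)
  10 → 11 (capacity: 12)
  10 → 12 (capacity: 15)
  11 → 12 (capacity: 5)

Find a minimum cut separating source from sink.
Min cut value = 7, edges: (0,1)

Min cut value: 7
Partition: S = [0], T = [1, 2, 3, 4, 5, 6, 7, 8, 9, 10, 11, 12]
Cut edges: (0,1)

By max-flow min-cut theorem, max flow = min cut = 7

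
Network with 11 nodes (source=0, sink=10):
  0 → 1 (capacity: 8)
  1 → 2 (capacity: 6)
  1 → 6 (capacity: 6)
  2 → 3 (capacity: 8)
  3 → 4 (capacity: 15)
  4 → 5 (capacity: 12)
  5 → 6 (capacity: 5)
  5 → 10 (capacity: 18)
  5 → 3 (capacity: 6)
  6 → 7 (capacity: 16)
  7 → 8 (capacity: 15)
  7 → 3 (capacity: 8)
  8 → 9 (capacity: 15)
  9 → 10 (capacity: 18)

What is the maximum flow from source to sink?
Maximum flow = 8

Max flow: 8

Flow assignment:
  0 → 1: 8/8
  1 → 2: 6/6
  1 → 6: 2/6
  2 → 3: 6/8
  3 → 4: 6/15
  4 → 5: 6/12
  5 → 10: 6/18
  6 → 7: 2/16
  7 → 8: 2/15
  8 → 9: 2/15
  9 → 10: 2/18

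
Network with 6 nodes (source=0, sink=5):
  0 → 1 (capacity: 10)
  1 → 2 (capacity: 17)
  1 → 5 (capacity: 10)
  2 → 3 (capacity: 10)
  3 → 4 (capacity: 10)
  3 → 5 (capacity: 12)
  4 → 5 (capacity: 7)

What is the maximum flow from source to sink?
Maximum flow = 10

Max flow: 10

Flow assignment:
  0 → 1: 10/10
  1 → 5: 10/10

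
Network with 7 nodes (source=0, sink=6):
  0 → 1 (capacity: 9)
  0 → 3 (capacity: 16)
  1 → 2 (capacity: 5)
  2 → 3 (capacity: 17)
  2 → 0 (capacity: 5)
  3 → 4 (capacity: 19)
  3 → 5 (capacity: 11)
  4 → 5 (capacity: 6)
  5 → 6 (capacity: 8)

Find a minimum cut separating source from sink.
Min cut value = 8, edges: (5,6)

Min cut value: 8
Partition: S = [0, 1, 2, 3, 4, 5], T = [6]
Cut edges: (5,6)

By max-flow min-cut theorem, max flow = min cut = 8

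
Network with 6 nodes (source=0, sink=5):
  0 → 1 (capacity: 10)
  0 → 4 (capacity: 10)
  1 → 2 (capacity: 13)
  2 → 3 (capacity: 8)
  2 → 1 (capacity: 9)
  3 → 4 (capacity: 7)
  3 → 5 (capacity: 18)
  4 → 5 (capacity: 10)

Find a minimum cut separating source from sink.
Min cut value = 18, edges: (2,3), (4,5)

Min cut value: 18
Partition: S = [0, 1, 2, 4], T = [3, 5]
Cut edges: (2,3), (4,5)

By max-flow min-cut theorem, max flow = min cut = 18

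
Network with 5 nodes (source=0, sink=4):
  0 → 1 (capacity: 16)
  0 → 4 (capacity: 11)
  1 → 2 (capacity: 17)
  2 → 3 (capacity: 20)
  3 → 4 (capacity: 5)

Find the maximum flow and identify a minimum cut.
Max flow = 16, Min cut edges: (0,4), (3,4)

Maximum flow: 16
Minimum cut: (0,4), (3,4)
Partition: S = [0, 1, 2, 3], T = [4]

Max-flow min-cut theorem verified: both equal 16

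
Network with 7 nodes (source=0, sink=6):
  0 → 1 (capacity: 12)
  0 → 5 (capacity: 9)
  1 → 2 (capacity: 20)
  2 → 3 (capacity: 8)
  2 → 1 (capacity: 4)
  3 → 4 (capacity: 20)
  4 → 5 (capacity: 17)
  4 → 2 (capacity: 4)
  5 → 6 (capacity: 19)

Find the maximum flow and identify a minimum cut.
Max flow = 17, Min cut edges: (0,5), (2,3)

Maximum flow: 17
Minimum cut: (0,5), (2,3)
Partition: S = [0, 1, 2], T = [3, 4, 5, 6]

Max-flow min-cut theorem verified: both equal 17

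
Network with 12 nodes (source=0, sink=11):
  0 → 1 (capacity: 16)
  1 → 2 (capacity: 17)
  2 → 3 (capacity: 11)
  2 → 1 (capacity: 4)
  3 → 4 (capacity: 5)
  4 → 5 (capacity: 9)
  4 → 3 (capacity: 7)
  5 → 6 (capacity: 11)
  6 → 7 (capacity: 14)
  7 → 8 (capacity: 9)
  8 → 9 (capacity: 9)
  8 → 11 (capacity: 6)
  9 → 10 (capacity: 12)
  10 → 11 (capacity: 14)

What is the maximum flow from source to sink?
Maximum flow = 5

Max flow: 5

Flow assignment:
  0 → 1: 5/16
  1 → 2: 5/17
  2 → 3: 5/11
  3 → 4: 5/5
  4 → 5: 5/9
  5 → 6: 5/11
  6 → 7: 5/14
  7 → 8: 5/9
  8 → 11: 5/6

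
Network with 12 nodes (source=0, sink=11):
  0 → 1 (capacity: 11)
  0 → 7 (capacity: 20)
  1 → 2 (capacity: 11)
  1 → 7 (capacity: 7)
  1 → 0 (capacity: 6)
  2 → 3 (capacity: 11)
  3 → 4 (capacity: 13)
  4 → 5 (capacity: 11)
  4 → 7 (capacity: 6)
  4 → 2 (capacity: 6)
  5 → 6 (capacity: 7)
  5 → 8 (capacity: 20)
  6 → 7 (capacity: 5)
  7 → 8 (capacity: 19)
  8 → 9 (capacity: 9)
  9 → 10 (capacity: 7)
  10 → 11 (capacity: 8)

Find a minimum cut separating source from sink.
Min cut value = 7, edges: (9,10)

Min cut value: 7
Partition: S = [0, 1, 2, 3, 4, 5, 6, 7, 8, 9], T = [10, 11]
Cut edges: (9,10)

By max-flow min-cut theorem, max flow = min cut = 7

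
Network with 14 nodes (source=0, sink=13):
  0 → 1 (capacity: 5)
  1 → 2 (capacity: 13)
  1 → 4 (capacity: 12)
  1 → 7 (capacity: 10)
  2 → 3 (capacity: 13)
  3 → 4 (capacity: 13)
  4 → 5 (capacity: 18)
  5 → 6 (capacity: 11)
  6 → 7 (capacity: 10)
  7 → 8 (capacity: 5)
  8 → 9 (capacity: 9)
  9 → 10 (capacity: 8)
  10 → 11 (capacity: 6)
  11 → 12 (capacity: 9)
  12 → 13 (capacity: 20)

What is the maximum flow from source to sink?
Maximum flow = 5

Max flow: 5

Flow assignment:
  0 → 1: 5/5
  1 → 7: 5/10
  7 → 8: 5/5
  8 → 9: 5/9
  9 → 10: 5/8
  10 → 11: 5/6
  11 → 12: 5/9
  12 → 13: 5/20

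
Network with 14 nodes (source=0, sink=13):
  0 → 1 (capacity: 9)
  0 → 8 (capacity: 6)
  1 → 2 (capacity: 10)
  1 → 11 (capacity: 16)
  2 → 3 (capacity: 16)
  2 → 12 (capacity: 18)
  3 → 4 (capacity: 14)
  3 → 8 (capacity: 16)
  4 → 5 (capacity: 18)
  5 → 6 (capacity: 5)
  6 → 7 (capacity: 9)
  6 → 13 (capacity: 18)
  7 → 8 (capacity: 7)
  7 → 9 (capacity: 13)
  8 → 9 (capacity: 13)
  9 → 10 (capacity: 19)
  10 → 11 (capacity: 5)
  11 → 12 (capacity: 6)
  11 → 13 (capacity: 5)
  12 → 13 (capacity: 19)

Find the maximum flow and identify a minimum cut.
Max flow = 14, Min cut edges: (0,1), (10,11)

Maximum flow: 14
Minimum cut: (0,1), (10,11)
Partition: S = [0, 7, 8, 9, 10], T = [1, 2, 3, 4, 5, 6, 11, 12, 13]

Max-flow min-cut theorem verified: both equal 14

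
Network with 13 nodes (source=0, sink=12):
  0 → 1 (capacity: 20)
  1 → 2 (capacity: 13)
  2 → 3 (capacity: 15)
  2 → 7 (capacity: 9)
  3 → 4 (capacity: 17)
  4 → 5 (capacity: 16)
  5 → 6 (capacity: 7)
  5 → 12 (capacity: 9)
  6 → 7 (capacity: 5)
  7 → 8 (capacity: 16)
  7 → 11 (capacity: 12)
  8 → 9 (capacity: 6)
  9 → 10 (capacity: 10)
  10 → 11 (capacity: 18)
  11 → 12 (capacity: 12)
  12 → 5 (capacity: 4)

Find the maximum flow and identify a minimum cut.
Max flow = 13, Min cut edges: (1,2)

Maximum flow: 13
Minimum cut: (1,2)
Partition: S = [0, 1], T = [2, 3, 4, 5, 6, 7, 8, 9, 10, 11, 12]

Max-flow min-cut theorem verified: both equal 13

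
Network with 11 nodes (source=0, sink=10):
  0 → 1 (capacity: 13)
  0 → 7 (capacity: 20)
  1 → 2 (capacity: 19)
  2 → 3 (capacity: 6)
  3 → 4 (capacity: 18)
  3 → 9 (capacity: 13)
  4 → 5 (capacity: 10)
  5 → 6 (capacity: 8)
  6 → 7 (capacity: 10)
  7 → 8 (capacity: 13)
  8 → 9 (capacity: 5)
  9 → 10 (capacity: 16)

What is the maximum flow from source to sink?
Maximum flow = 11

Max flow: 11

Flow assignment:
  0 → 1: 6/13
  0 → 7: 5/20
  1 → 2: 6/19
  2 → 3: 6/6
  3 → 9: 6/13
  7 → 8: 5/13
  8 → 9: 5/5
  9 → 10: 11/16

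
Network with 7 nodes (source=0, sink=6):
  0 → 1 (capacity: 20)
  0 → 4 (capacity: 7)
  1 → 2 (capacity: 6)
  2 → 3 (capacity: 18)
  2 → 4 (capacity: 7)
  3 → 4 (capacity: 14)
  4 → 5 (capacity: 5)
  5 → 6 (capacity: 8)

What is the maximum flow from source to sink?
Maximum flow = 5

Max flow: 5

Flow assignment:
  0 → 1: 5/20
  1 → 2: 5/6
  2 → 4: 5/7
  4 → 5: 5/5
  5 → 6: 5/8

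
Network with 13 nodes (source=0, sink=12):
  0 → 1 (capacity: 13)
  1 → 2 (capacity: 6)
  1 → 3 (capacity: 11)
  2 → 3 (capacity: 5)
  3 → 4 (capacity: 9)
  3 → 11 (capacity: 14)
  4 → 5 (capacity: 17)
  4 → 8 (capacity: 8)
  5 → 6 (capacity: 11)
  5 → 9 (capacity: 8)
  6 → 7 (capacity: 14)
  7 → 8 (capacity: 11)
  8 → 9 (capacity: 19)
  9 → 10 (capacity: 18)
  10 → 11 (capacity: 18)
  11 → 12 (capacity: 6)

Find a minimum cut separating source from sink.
Min cut value = 6, edges: (11,12)

Min cut value: 6
Partition: S = [0, 1, 2, 3, 4, 5, 6, 7, 8, 9, 10, 11], T = [12]
Cut edges: (11,12)

By max-flow min-cut theorem, max flow = min cut = 6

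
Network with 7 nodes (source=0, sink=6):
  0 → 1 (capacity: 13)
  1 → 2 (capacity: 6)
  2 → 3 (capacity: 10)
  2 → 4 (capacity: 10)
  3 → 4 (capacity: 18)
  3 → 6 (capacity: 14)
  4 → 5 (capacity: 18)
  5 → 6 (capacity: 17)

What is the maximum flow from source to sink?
Maximum flow = 6

Max flow: 6

Flow assignment:
  0 → 1: 6/13
  1 → 2: 6/6
  2 → 3: 6/10
  3 → 6: 6/14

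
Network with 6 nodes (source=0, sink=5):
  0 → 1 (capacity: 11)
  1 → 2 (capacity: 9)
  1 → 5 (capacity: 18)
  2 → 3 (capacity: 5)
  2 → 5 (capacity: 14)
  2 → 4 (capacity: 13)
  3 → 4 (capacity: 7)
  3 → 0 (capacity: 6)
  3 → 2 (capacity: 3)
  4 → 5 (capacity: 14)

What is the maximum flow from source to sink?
Maximum flow = 11

Max flow: 11

Flow assignment:
  0 → 1: 11/11
  1 → 5: 11/18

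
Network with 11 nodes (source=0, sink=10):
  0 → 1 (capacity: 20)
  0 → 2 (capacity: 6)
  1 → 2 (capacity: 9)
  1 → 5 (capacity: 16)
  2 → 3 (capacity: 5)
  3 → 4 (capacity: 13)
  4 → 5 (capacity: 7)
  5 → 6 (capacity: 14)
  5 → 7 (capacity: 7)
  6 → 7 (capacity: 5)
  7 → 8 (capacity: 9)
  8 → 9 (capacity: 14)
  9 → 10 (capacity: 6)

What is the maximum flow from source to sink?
Maximum flow = 6

Max flow: 6

Flow assignment:
  0 → 1: 1/20
  0 → 2: 5/6
  1 → 5: 1/16
  2 → 3: 5/5
  3 → 4: 5/13
  4 → 5: 5/7
  5 → 6: 5/14
  5 → 7: 1/7
  6 → 7: 5/5
  7 → 8: 6/9
  8 → 9: 6/14
  9 → 10: 6/6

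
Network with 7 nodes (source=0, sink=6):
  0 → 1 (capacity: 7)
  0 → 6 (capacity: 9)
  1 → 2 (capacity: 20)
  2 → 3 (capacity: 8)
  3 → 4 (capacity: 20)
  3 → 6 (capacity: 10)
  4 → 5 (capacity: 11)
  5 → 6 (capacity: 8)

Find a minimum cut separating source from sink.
Min cut value = 16, edges: (0,1), (0,6)

Min cut value: 16
Partition: S = [0], T = [1, 2, 3, 4, 5, 6]
Cut edges: (0,1), (0,6)

By max-flow min-cut theorem, max flow = min cut = 16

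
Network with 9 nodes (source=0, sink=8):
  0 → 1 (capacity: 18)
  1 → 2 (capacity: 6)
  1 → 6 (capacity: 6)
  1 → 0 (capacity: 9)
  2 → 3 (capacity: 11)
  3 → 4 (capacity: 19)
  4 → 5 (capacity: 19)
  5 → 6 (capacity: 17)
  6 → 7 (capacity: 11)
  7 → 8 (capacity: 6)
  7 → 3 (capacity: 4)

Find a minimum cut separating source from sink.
Min cut value = 6, edges: (7,8)

Min cut value: 6
Partition: S = [0, 1, 2, 3, 4, 5, 6, 7], T = [8]
Cut edges: (7,8)

By max-flow min-cut theorem, max flow = min cut = 6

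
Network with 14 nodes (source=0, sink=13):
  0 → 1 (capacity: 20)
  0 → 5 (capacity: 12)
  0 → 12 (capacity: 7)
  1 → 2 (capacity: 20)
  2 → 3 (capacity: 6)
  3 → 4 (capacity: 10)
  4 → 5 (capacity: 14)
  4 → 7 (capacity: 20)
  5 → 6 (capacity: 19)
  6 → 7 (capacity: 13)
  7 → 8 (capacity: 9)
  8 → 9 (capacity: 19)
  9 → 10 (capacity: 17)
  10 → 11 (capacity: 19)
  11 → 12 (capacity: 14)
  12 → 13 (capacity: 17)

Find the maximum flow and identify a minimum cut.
Max flow = 16, Min cut edges: (0,12), (7,8)

Maximum flow: 16
Minimum cut: (0,12), (7,8)
Partition: S = [0, 1, 2, 3, 4, 5, 6, 7], T = [8, 9, 10, 11, 12, 13]

Max-flow min-cut theorem verified: both equal 16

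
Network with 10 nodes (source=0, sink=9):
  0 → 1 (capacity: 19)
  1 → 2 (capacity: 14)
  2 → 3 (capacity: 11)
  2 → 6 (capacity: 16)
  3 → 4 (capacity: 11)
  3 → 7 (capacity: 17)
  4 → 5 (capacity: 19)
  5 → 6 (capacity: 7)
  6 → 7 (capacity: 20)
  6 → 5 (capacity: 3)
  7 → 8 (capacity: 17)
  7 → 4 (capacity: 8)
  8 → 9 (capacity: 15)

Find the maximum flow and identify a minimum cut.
Max flow = 14, Min cut edges: (1,2)

Maximum flow: 14
Minimum cut: (1,2)
Partition: S = [0, 1], T = [2, 3, 4, 5, 6, 7, 8, 9]

Max-flow min-cut theorem verified: both equal 14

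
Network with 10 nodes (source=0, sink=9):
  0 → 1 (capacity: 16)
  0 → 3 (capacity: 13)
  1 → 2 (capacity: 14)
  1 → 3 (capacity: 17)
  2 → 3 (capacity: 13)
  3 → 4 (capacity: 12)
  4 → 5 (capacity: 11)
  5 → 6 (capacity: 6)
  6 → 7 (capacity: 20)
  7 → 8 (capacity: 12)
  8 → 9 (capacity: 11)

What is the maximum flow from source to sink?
Maximum flow = 6

Max flow: 6

Flow assignment:
  0 → 3: 6/13
  3 → 4: 6/12
  4 → 5: 6/11
  5 → 6: 6/6
  6 → 7: 6/20
  7 → 8: 6/12
  8 → 9: 6/11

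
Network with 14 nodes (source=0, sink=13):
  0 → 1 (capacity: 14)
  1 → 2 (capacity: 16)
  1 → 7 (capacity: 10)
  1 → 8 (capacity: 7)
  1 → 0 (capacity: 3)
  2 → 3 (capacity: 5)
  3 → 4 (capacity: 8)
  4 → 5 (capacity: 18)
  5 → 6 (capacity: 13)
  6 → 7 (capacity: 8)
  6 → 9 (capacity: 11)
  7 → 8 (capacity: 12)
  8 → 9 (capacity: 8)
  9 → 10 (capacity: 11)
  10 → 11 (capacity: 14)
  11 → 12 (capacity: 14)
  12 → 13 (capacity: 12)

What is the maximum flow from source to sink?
Maximum flow = 11

Max flow: 11

Flow assignment:
  0 → 1: 11/14
  1 → 2: 5/16
  1 → 8: 6/7
  2 → 3: 5/5
  3 → 4: 5/8
  4 → 5: 5/18
  5 → 6: 5/13
  6 → 7: 2/8
  6 → 9: 3/11
  7 → 8: 2/12
  8 → 9: 8/8
  9 → 10: 11/11
  10 → 11: 11/14
  11 → 12: 11/14
  12 → 13: 11/12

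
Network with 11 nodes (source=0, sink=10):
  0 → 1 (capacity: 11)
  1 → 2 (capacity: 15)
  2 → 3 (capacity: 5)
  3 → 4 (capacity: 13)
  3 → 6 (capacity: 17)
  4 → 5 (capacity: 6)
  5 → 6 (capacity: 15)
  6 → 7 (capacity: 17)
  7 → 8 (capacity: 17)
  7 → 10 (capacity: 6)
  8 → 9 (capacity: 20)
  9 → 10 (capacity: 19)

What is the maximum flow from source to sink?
Maximum flow = 5

Max flow: 5

Flow assignment:
  0 → 1: 5/11
  1 → 2: 5/15
  2 → 3: 5/5
  3 → 6: 5/17
  6 → 7: 5/17
  7 → 10: 5/6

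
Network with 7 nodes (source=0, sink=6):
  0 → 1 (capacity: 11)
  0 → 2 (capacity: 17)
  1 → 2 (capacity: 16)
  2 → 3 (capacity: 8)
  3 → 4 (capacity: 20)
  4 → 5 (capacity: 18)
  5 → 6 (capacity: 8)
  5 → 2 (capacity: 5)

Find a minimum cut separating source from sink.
Min cut value = 8, edges: (5,6)

Min cut value: 8
Partition: S = [0, 1, 2, 3, 4, 5], T = [6]
Cut edges: (5,6)

By max-flow min-cut theorem, max flow = min cut = 8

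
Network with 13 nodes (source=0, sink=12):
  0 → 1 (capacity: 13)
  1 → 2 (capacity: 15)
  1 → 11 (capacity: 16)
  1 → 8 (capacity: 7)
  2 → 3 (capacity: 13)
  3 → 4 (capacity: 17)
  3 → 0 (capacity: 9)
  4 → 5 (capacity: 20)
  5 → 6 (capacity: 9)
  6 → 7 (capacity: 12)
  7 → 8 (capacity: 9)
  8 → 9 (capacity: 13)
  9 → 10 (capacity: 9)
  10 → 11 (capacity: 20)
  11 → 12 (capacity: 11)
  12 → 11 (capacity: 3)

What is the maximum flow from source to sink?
Maximum flow = 11

Max flow: 11

Flow assignment:
  0 → 1: 11/13
  1 → 11: 11/16
  11 → 12: 11/11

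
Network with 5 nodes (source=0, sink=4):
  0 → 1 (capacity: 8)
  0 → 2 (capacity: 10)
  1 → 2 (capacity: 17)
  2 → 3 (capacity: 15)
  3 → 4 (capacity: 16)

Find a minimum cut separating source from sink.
Min cut value = 15, edges: (2,3)

Min cut value: 15
Partition: S = [0, 1, 2], T = [3, 4]
Cut edges: (2,3)

By max-flow min-cut theorem, max flow = min cut = 15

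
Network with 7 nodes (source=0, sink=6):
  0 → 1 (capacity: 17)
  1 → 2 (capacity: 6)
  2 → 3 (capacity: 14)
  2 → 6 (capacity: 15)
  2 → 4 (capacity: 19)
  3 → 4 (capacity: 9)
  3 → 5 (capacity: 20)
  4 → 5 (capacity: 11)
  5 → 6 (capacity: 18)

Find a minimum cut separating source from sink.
Min cut value = 6, edges: (1,2)

Min cut value: 6
Partition: S = [0, 1], T = [2, 3, 4, 5, 6]
Cut edges: (1,2)

By max-flow min-cut theorem, max flow = min cut = 6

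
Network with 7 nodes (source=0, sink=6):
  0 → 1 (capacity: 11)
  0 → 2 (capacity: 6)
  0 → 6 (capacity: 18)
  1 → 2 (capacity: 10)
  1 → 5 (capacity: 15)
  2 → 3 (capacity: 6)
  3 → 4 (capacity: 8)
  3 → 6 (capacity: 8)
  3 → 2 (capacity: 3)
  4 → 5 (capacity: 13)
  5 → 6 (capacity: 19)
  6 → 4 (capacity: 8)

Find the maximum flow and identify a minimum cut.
Max flow = 35, Min cut edges: (0,1), (0,6), (2,3)

Maximum flow: 35
Minimum cut: (0,1), (0,6), (2,3)
Partition: S = [0, 2], T = [1, 3, 4, 5, 6]

Max-flow min-cut theorem verified: both equal 35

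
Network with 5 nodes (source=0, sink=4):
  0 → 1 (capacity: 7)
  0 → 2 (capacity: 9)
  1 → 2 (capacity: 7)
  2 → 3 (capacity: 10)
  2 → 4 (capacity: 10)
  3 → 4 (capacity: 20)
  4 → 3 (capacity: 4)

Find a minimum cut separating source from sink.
Min cut value = 16, edges: (0,2), (1,2)

Min cut value: 16
Partition: S = [0, 1], T = [2, 3, 4]
Cut edges: (0,2), (1,2)

By max-flow min-cut theorem, max flow = min cut = 16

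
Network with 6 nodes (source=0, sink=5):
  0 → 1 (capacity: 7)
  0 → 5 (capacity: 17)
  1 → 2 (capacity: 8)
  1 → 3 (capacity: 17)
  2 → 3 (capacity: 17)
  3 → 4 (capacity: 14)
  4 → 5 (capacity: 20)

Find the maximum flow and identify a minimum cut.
Max flow = 24, Min cut edges: (0,1), (0,5)

Maximum flow: 24
Minimum cut: (0,1), (0,5)
Partition: S = [0], T = [1, 2, 3, 4, 5]

Max-flow min-cut theorem verified: both equal 24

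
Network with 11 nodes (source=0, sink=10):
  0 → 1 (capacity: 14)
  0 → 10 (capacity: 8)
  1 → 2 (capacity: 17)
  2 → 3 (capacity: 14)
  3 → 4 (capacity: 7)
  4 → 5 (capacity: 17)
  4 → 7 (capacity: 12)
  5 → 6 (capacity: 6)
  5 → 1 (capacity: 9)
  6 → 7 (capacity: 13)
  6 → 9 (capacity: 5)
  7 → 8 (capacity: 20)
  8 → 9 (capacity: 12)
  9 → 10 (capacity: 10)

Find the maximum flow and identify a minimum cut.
Max flow = 15, Min cut edges: (0,10), (3,4)

Maximum flow: 15
Minimum cut: (0,10), (3,4)
Partition: S = [0, 1, 2, 3], T = [4, 5, 6, 7, 8, 9, 10]

Max-flow min-cut theorem verified: both equal 15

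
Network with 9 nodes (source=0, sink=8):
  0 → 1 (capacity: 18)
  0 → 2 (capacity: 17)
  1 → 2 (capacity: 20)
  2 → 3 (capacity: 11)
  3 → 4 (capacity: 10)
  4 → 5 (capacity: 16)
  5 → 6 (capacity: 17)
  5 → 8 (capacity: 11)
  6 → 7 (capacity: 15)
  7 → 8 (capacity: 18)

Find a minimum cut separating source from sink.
Min cut value = 10, edges: (3,4)

Min cut value: 10
Partition: S = [0, 1, 2, 3], T = [4, 5, 6, 7, 8]
Cut edges: (3,4)

By max-flow min-cut theorem, max flow = min cut = 10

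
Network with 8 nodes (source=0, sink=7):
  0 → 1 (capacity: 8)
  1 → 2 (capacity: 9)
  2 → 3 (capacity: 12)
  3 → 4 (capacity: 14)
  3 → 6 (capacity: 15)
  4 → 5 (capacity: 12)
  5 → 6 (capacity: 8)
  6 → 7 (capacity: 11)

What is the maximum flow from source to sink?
Maximum flow = 8

Max flow: 8

Flow assignment:
  0 → 1: 8/8
  1 → 2: 8/9
  2 → 3: 8/12
  3 → 6: 8/15
  6 → 7: 8/11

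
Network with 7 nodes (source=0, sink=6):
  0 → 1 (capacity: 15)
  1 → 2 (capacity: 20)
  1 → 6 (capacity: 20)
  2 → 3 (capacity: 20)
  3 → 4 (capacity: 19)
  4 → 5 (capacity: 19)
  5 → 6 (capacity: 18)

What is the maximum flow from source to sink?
Maximum flow = 15

Max flow: 15

Flow assignment:
  0 → 1: 15/15
  1 → 6: 15/20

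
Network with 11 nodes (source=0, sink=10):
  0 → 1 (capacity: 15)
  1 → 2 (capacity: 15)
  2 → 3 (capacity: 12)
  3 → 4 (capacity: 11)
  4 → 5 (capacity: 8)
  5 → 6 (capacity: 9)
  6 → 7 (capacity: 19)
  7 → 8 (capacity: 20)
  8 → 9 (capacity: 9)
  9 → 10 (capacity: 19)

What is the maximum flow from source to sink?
Maximum flow = 8

Max flow: 8

Flow assignment:
  0 → 1: 8/15
  1 → 2: 8/15
  2 → 3: 8/12
  3 → 4: 8/11
  4 → 5: 8/8
  5 → 6: 8/9
  6 → 7: 8/19
  7 → 8: 8/20
  8 → 9: 8/9
  9 → 10: 8/19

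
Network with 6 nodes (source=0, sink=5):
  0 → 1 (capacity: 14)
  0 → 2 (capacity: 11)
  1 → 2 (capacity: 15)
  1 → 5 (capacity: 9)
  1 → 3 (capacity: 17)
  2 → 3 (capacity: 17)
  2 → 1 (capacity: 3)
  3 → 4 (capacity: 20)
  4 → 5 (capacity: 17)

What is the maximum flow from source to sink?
Maximum flow = 25

Max flow: 25

Flow assignment:
  0 → 1: 14/14
  0 → 2: 11/11
  1 → 5: 9/9
  1 → 3: 8/17
  2 → 3: 8/17
  2 → 1: 3/3
  3 → 4: 16/20
  4 → 5: 16/17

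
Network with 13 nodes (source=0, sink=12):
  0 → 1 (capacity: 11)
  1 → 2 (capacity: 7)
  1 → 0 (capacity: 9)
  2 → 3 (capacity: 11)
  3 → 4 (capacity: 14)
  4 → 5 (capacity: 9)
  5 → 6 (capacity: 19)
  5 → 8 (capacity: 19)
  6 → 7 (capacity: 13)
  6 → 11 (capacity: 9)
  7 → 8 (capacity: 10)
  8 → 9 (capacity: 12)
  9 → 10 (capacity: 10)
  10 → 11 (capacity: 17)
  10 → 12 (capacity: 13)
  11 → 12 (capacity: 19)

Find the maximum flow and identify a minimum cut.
Max flow = 7, Min cut edges: (1,2)

Maximum flow: 7
Minimum cut: (1,2)
Partition: S = [0, 1], T = [2, 3, 4, 5, 6, 7, 8, 9, 10, 11, 12]

Max-flow min-cut theorem verified: both equal 7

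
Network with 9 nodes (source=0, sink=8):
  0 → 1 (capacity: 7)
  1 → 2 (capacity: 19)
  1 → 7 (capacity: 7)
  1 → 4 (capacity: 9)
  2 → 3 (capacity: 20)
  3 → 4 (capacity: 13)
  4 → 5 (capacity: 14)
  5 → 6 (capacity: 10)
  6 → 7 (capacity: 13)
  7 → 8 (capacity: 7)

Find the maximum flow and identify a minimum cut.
Max flow = 7, Min cut edges: (7,8)

Maximum flow: 7
Minimum cut: (7,8)
Partition: S = [0, 1, 2, 3, 4, 5, 6, 7], T = [8]

Max-flow min-cut theorem verified: both equal 7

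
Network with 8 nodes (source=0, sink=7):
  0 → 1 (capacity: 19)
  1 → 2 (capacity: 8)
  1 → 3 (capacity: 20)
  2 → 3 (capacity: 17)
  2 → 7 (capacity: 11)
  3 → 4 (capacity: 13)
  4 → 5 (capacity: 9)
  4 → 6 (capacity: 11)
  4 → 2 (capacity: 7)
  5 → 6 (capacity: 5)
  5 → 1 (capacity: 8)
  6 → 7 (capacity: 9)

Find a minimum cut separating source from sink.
Min cut value = 19, edges: (0,1)

Min cut value: 19
Partition: S = [0], T = [1, 2, 3, 4, 5, 6, 7]
Cut edges: (0,1)

By max-flow min-cut theorem, max flow = min cut = 19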